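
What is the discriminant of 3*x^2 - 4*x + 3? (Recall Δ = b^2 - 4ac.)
Δ = -20

For a quadratic a x^2 + b x + c the discriminant is Δ = b^2 - 4ac = (-4)^2 - 4*(3)*(3) = 16 - (36) = -20.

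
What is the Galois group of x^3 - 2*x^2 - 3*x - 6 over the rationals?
Gal(K/Q) = S_3 (symmetric group of order 6)

Compute the discriminant of x^3 + (-2)*x^2 + (-3)*x + (-6): Δ = -1668. Since Δ is not a rational square, the Galois group is not contained in A_3; it must be the full S_3 (irreducibility of the cubic rules out anything smaller).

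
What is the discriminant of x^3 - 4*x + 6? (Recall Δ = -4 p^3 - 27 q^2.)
Δ = -716

For a depressed cubic x^3 + p x + q the discriminant is Δ = -4 p^3 - 27 q^2 = -4*(-4)^3 - 27*(6)^2 = 256 - 972 = -716.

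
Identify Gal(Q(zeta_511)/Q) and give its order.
|Gal(Q(zeta_511)/Q)| = phi(511) = 432; group ≅ (Z/511Z)^* ≅ Z/6Z × Z/72Z

The n-th cyclotomic polynomial Φ_511(x) is the minimal polynomial of zeta_511 over Q and has degree phi(511) = 432. So Q(zeta_511) is a degree-432 Galois extension with Galois group (Z/511Z)^*. By CRT, (Z/511Z)^* ≅ (Z/7Z)^* × (Z/73Z)^*. Each prime-power unit group is (Z/7Z)^* ≅ Z/6Z; (Z/73Z)^* ≅ Z/72Z. Hence Gal(Q(zeta_511)/Q) ≅ Z/6Z × Z/72Z.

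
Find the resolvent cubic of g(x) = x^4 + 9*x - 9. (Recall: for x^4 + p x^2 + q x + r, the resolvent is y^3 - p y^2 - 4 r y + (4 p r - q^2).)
h(y) = y^3 + 36*y - 81

Identify coefficients: p = 0, q = 9, r = -9.
Plug into h(y) = y^3 - p y^2 - 4 r y + (4 p r - q^2):
  h(y) = y^3 - (0) y^2 - 4*(-9) y + (4*(0)*(-9) - (9)^2)
       = y^3 + (0) y^2 + (36) y + (-81).
Simplifying: h(y) = y^3 + 36*y - 81.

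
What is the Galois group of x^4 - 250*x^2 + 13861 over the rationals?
Gal(K/Q) = V_4 (Klein four-group, Z/2Z × Z/2Z)

f factors as (x^2 - 167)(x^2 - 83), so the splitting field is K = Q(sqrt(167), sqrt(83)). The elements 167, 83, 13861 are all non-squares in Q, so sqrt(167) and sqrt(83) generate independent quadratic extensions. Thus [K:Q] = 4 and Gal(K/Q) is generated by the two order-2 automorphisms sqrt(167) ↦ -sqrt(167) and sqrt(83) ↦ -sqrt(83), giving V_4.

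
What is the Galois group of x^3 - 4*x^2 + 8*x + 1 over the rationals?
Gal(K/Q) = S_3 (symmetric group of order 6)

Compute the discriminant of x^3 + (-4)*x^2 + (8)*x + (1): Δ = -1371. Since Δ is not a rational square, the Galois group is not contained in A_3; it must be the full S_3 (irreducibility of the cubic rules out anything smaller).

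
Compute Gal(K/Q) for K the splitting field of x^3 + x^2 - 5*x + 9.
Gal(K/Q) = S_3 (symmetric group of order 6)

Compute the discriminant of x^3 + (1)*x^2 + (-5)*x + (9): Δ = -2508. Since Δ is not a rational square, the Galois group is not contained in A_3; it must be the full S_3 (irreducibility of the cubic rules out anything smaller).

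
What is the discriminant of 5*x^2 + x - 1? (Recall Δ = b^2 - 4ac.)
Δ = 21

For a quadratic a x^2 + b x + c the discriminant is Δ = b^2 - 4ac = (1)^2 - 4*(5)*(-1) = 1 - (-20) = 21.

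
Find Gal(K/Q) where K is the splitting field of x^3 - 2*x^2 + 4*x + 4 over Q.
Gal(K/Q) = S_3 (symmetric group of order 6)

Compute the discriminant of x^3 + (-2)*x^2 + (4)*x + (4): Δ = -1072. Since Δ is not a rational square, the Galois group is not contained in A_3; it must be the full S_3 (irreducibility of the cubic rules out anything smaller).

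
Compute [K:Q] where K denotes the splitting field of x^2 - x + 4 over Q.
[K:Q] = 2

The discriminant of x^2 + (-1)*x + (4) is b^2 - 4c = 1 - (16) = -15. Since -15 is not a perfect square in Q, the polynomial is irreducible over Q. Its two roots generate a degree-2 extension, so [K:Q] = 2.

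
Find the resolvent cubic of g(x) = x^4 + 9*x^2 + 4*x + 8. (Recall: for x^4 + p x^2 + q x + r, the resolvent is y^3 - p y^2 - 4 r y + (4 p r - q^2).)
h(y) = y^3 - 9*y^2 - 32*y + 272

Identify coefficients: p = 9, q = 4, r = 8.
Plug into h(y) = y^3 - p y^2 - 4 r y + (4 p r - q^2):
  h(y) = y^3 - (9) y^2 - 4*(8) y + (4*(9)*(8) - (4)^2)
       = y^3 + (-9) y^2 + (-32) y + (272).
Simplifying: h(y) = y^3 - 9*y^2 - 32*y + 272.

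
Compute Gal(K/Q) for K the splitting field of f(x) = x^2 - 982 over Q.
Gal(K/Q) = Z/2Z (cyclic of order 2)

x^2 - 982 is irreducible over Q since 982 is not a rational square. The splitting field Q(sqrt(982)) has degree 2 over Q, and its unique nontrivial automorphism is sqrt(982) ↦ -sqrt(982). Hence Gal(Q(sqrt(982))/Q) = Z/2Z.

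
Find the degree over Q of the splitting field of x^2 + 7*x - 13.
[K:Q] = 2

The discriminant of x^2 + (7)*x + (-13) is b^2 - 4c = 49 - (-52) = 101. Since 101 is not a perfect square in Q, the polynomial is irreducible over Q. Its two roots generate a degree-2 extension, so [K:Q] = 2.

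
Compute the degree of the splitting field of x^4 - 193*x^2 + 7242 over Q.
[K:Q] = 4

f factors as (x^2 - 142)(x^2 - 51); the splitting field is K = Q(sqrt(142), sqrt(51)). Since 142, 51, and 7242 are all non-squares in Q, the three subfields Q(sqrt(142)), Q(sqrt(51)), Q(sqrt(7242)) are distinct degree-2 extensions, so [K:Q] = 4 (Klein four Galois group).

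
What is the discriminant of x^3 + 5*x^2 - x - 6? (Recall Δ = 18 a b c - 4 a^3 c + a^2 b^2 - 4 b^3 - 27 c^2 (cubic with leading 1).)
Δ = 2597

For x^3 + a x^2 + b x + c the discriminant is Δ = 18 a b c - 4 a^3 c + a^2 b^2 - 4 b^3 - 27 c^2.
Plug a = 5, b = -1, c = -6:
  18*(5)*(-1)*(-6) - 4*(5)^3*(-6) + (5)^2*(-1)^2 - 4*(-1)^3 - 27*(-6)^2
  = 540 + (3000) + 25 + (4) + (-972)
  = 2597.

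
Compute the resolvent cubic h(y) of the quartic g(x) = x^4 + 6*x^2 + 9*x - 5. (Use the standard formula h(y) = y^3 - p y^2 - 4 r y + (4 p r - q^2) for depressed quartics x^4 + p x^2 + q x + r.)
h(y) = y^3 - 6*y^2 + 20*y - 201

Identify coefficients: p = 6, q = 9, r = -5.
Plug into h(y) = y^3 - p y^2 - 4 r y + (4 p r - q^2):
  h(y) = y^3 - (6) y^2 - 4*(-5) y + (4*(6)*(-5) - (9)^2)
       = y^3 + (-6) y^2 + (20) y + (-201).
Simplifying: h(y) = y^3 - 6*y^2 + 20*y - 201.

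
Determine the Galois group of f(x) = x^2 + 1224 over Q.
Gal(K/Q) = Z/2Z (cyclic of order 2)

x^2 + 1224 is irreducible over Q since -1224 is not a rational square. The splitting field Q(sqrt(-1224)) has degree 2 over Q, and its unique nontrivial automorphism is sqrt(-1224) ↦ -sqrt(-1224). Hence Gal(Q(sqrt(-1224))/Q) = Z/2Z.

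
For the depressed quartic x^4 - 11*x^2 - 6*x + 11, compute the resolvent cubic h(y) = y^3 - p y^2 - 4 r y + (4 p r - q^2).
h(y) = y^3 + 11*y^2 - 44*y - 520

Identify coefficients: p = -11, q = -6, r = 11.
Plug into h(y) = y^3 - p y^2 - 4 r y + (4 p r - q^2):
  h(y) = y^3 - (-11) y^2 - 4*(11) y + (4*(-11)*(11) - (-6)^2)
       = y^3 + (11) y^2 + (-44) y + (-520).
Simplifying: h(y) = y^3 + 11*y^2 - 44*y - 520.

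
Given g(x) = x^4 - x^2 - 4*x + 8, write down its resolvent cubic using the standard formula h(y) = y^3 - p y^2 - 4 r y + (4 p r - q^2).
h(y) = y^3 + y^2 - 32*y - 48

Identify coefficients: p = -1, q = -4, r = 8.
Plug into h(y) = y^3 - p y^2 - 4 r y + (4 p r - q^2):
  h(y) = y^3 - (-1) y^2 - 4*(8) y + (4*(-1)*(8) - (-4)^2)
       = y^3 + (1) y^2 + (-32) y + (-48).
Simplifying: h(y) = y^3 + y^2 - 32*y - 48.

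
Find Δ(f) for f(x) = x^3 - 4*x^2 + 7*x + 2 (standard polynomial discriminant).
Δ = -1192

For x^3 + a x^2 + b x + c the discriminant is Δ = 18 a b c - 4 a^3 c + a^2 b^2 - 4 b^3 - 27 c^2.
Plug a = -4, b = 7, c = 2:
  18*(-4)*(7)*(2) - 4*(-4)^3*(2) + (-4)^2*(7)^2 - 4*(7)^3 - 27*(2)^2
  = -1008 + (512) + 784 + (-1372) + (-108)
  = -1192.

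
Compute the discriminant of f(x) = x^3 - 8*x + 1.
Δ = 2021

For a depressed cubic x^3 + p x + q the discriminant is Δ = -4 p^3 - 27 q^2 = -4*(-8)^3 - 27*(1)^2 = 2048 - 27 = 2021.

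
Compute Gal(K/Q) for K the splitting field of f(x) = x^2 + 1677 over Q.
Gal(K/Q) = Z/2Z (cyclic of order 2)

x^2 + 1677 is irreducible over Q since -1677 is not a rational square. The splitting field Q(sqrt(-1677)) has degree 2 over Q, and its unique nontrivial automorphism is sqrt(-1677) ↦ -sqrt(-1677). Hence Gal(Q(sqrt(-1677))/Q) = Z/2Z.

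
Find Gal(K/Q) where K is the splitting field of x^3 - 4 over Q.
Gal(K/Q) = S_3 (symmetric group of order 6)

Compute the discriminant of x^3 + (0)*x^2 + (0)*x + (-4): Δ = -432. Since Δ is not a rational square, the Galois group is not contained in A_3; it must be the full S_3 (irreducibility of the cubic rules out anything smaller).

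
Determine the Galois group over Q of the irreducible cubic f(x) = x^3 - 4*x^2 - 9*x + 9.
Gal(K/Q) = S_3 (symmetric group of order 6)

Compute the discriminant of x^3 + (-4)*x^2 + (-9)*x + (9): Δ = 10161. Since Δ is not a rational square, the Galois group is not contained in A_3; it must be the full S_3 (irreducibility of the cubic rules out anything smaller).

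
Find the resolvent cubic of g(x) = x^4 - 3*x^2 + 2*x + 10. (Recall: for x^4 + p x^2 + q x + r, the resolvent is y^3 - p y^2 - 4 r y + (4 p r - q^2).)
h(y) = y^3 + 3*y^2 - 40*y - 124

Identify coefficients: p = -3, q = 2, r = 10.
Plug into h(y) = y^3 - p y^2 - 4 r y + (4 p r - q^2):
  h(y) = y^3 - (-3) y^2 - 4*(10) y + (4*(-3)*(10) - (2)^2)
       = y^3 + (3) y^2 + (-40) y + (-124).
Simplifying: h(y) = y^3 + 3*y^2 - 40*y - 124.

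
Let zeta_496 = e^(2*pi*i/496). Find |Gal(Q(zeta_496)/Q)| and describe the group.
|Gal(Q(zeta_496)/Q)| = phi(496) = 240; group ≅ (Z/496Z)^* ≅ Z/2Z × Z/4Z × Z/30Z

The n-th cyclotomic polynomial Φ_496(x) is the minimal polynomial of zeta_496 over Q and has degree phi(496) = 240. So Q(zeta_496) is a degree-240 Galois extension with Galois group (Z/496Z)^*. By CRT, (Z/496Z)^* ≅ (Z/16Z)^* × (Z/31Z)^*. Each prime-power unit group is (Z/16Z)^* ≅ Z/2Z × Z/4Z; (Z/31Z)^* ≅ Z/30Z. Hence Gal(Q(zeta_496)/Q) ≅ Z/2Z × Z/4Z × Z/30Z.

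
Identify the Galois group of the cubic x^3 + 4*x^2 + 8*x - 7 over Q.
Gal(K/Q) = S_3 (symmetric group of order 6)

Compute the discriminant of x^3 + (4)*x^2 + (8)*x + (-7): Δ = -4587. Since Δ is not a rational square, the Galois group is not contained in A_3; it must be the full S_3 (irreducibility of the cubic rules out anything smaller).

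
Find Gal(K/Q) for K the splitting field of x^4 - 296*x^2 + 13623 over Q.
Gal(K/Q) = V_4 (Klein four-group, Z/2Z × Z/2Z)

f factors as (x^2 - 57)(x^2 - 239), so the splitting field is K = Q(sqrt(57), sqrt(239)). The elements 57, 239, 13623 are all non-squares in Q, so sqrt(57) and sqrt(239) generate independent quadratic extensions. Thus [K:Q] = 4 and Gal(K/Q) is generated by the two order-2 automorphisms sqrt(57) ↦ -sqrt(57) and sqrt(239) ↦ -sqrt(239), giving V_4.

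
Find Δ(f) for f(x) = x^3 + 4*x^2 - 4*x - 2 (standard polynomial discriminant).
Δ = 1492

For x^3 + a x^2 + b x + c the discriminant is Δ = 18 a b c - 4 a^3 c + a^2 b^2 - 4 b^3 - 27 c^2.
Plug a = 4, b = -4, c = -2:
  18*(4)*(-4)*(-2) - 4*(4)^3*(-2) + (4)^2*(-4)^2 - 4*(-4)^3 - 27*(-2)^2
  = 576 + (512) + 256 + (256) + (-108)
  = 1492.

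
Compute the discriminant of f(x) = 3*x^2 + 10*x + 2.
Δ = 76

For a quadratic a x^2 + b x + c the discriminant is Δ = b^2 - 4ac = (10)^2 - 4*(3)*(2) = 100 - (24) = 76.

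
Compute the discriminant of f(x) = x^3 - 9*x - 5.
Δ = 2241

For a depressed cubic x^3 + p x + q the discriminant is Δ = -4 p^3 - 27 q^2 = -4*(-9)^3 - 27*(-5)^2 = 2916 - 675 = 2241.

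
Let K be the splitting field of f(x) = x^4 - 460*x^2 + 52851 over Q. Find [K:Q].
[K:Q] = 4

f factors as (x^2 - 223)(x^2 - 237); the splitting field is K = Q(sqrt(223), sqrt(237)). Since 223, 237, and 52851 are all non-squares in Q, the three subfields Q(sqrt(223)), Q(sqrt(237)), Q(sqrt(52851)) are distinct degree-2 extensions, so [K:Q] = 4 (Klein four Galois group).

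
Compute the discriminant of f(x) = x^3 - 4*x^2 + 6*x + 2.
Δ = -748

For x^3 + a x^2 + b x + c the discriminant is Δ = 18 a b c - 4 a^3 c + a^2 b^2 - 4 b^3 - 27 c^2.
Plug a = -4, b = 6, c = 2:
  18*(-4)*(6)*(2) - 4*(-4)^3*(2) + (-4)^2*(6)^2 - 4*(6)^3 - 27*(2)^2
  = -864 + (512) + 576 + (-864) + (-108)
  = -748.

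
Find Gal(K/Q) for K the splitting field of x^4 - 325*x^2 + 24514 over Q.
Gal(K/Q) = V_4 (Klein four-group, Z/2Z × Z/2Z)

f factors as (x^2 - 206)(x^2 - 119), so the splitting field is K = Q(sqrt(206), sqrt(119)). The elements 206, 119, 24514 are all non-squares in Q, so sqrt(206) and sqrt(119) generate independent quadratic extensions. Thus [K:Q] = 4 and Gal(K/Q) is generated by the two order-2 automorphisms sqrt(206) ↦ -sqrt(206) and sqrt(119) ↦ -sqrt(119), giving V_4.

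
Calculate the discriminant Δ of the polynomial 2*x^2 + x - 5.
Δ = 41

For a quadratic a x^2 + b x + c the discriminant is Δ = b^2 - 4ac = (1)^2 - 4*(2)*(-5) = 1 - (-40) = 41.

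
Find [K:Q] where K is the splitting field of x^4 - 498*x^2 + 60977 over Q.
[K:Q] = 4

f factors as (x^2 - 217)(x^2 - 281); the splitting field is K = Q(sqrt(217), sqrt(281)). Since 217, 281, and 60977 are all non-squares in Q, the three subfields Q(sqrt(217)), Q(sqrt(281)), Q(sqrt(60977)) are distinct degree-2 extensions, so [K:Q] = 4 (Klein four Galois group).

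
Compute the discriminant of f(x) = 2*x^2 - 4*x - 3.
Δ = 40

For a quadratic a x^2 + b x + c the discriminant is Δ = b^2 - 4ac = (-4)^2 - 4*(2)*(-3) = 16 - (-24) = 40.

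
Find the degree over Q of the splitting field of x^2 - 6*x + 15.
[K:Q] = 2

The discriminant of x^2 + (-6)*x + (15) is b^2 - 4c = 36 - (60) = -24. Since -24 is not a perfect square in Q, the polynomial is irreducible over Q. Its two roots generate a degree-2 extension, so [K:Q] = 2.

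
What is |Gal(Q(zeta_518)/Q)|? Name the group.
|Gal(Q(zeta_518)/Q)| = phi(518) = 216; group ≅ (Z/518Z)^* ≅ Z/6Z × Z/36Z

The n-th cyclotomic polynomial Φ_518(x) is the minimal polynomial of zeta_518 over Q and has degree phi(518) = 216. So Q(zeta_518) is a degree-216 Galois extension with Galois group (Z/518Z)^*. By CRT, (Z/518Z)^* ≅ (Z/2Z)^* × (Z/7Z)^* × (Z/37Z)^*. Each prime-power unit group is (Z/2Z)^* ≅ trivial group (order 1); (Z/7Z)^* ≅ Z/6Z; (Z/37Z)^* ≅ Z/36Z. Hence Gal(Q(zeta_518)/Q) ≅ Z/6Z × Z/36Z.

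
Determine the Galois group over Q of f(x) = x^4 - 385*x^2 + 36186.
Gal(K/Q) = V_4 (Klein four-group, Z/2Z × Z/2Z)

f factors as (x^2 - 163)(x^2 - 222), so the splitting field is K = Q(sqrt(163), sqrt(222)). The elements 163, 222, 36186 are all non-squares in Q, so sqrt(163) and sqrt(222) generate independent quadratic extensions. Thus [K:Q] = 4 and Gal(K/Q) is generated by the two order-2 automorphisms sqrt(163) ↦ -sqrt(163) and sqrt(222) ↦ -sqrt(222), giving V_4.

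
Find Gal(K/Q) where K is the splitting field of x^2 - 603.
Gal(K/Q) = Z/2Z (cyclic of order 2)

x^2 - 603 is irreducible over Q since 603 is not a rational square. The splitting field Q(sqrt(603)) has degree 2 over Q, and its unique nontrivial automorphism is sqrt(603) ↦ -sqrt(603). Hence Gal(Q(sqrt(603))/Q) = Z/2Z.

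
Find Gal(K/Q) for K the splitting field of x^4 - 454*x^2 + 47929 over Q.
Gal(K/Q) = V_4 (Klein four-group, Z/2Z × Z/2Z)

f factors as (x^2 - 287)(x^2 - 167), so the splitting field is K = Q(sqrt(287), sqrt(167)). The elements 287, 167, 47929 are all non-squares in Q, so sqrt(287) and sqrt(167) generate independent quadratic extensions. Thus [K:Q] = 4 and Gal(K/Q) is generated by the two order-2 automorphisms sqrt(287) ↦ -sqrt(287) and sqrt(167) ↦ -sqrt(167), giving V_4.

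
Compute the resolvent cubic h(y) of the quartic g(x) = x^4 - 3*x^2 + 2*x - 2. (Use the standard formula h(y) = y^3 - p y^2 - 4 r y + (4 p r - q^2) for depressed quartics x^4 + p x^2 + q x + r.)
h(y) = y^3 + 3*y^2 + 8*y + 20

Identify coefficients: p = -3, q = 2, r = -2.
Plug into h(y) = y^3 - p y^2 - 4 r y + (4 p r - q^2):
  h(y) = y^3 - (-3) y^2 - 4*(-2) y + (4*(-3)*(-2) - (2)^2)
       = y^3 + (3) y^2 + (8) y + (20).
Simplifying: h(y) = y^3 + 3*y^2 + 8*y + 20.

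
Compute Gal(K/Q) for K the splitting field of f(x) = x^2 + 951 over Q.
Gal(K/Q) = Z/2Z (cyclic of order 2)

x^2 + 951 is irreducible over Q since -951 is not a rational square. The splitting field Q(sqrt(-951)) has degree 2 over Q, and its unique nontrivial automorphism is sqrt(-951) ↦ -sqrt(-951). Hence Gal(Q(sqrt(-951))/Q) = Z/2Z.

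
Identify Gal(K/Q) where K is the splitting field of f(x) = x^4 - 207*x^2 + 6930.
Gal(K/Q) = V_4 (Klein four-group, Z/2Z × Z/2Z)

f factors as (x^2 - 165)(x^2 - 42), so the splitting field is K = Q(sqrt(165), sqrt(42)). The elements 165, 42, 6930 are all non-squares in Q, so sqrt(165) and sqrt(42) generate independent quadratic extensions. Thus [K:Q] = 4 and Gal(K/Q) is generated by the two order-2 automorphisms sqrt(165) ↦ -sqrt(165) and sqrt(42) ↦ -sqrt(42), giving V_4.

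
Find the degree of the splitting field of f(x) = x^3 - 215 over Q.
[K:Q] = 6

x^3 - 215 has one real root r = 215^(1/3) and two complex roots r*zeta_3, r*zeta_3^2 where zeta_3 = e^(2*pi*i/3). The splitting field is Q(r, zeta_3). [Q(r):Q] = 3 and [Q(zeta_3):Q] = 2 with gcd = 1, so [Q(r, zeta_3):Q] = 3 * 2 = 6.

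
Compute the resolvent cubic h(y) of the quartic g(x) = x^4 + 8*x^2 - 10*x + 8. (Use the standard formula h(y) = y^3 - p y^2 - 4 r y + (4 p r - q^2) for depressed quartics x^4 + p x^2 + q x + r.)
h(y) = y^3 - 8*y^2 - 32*y + 156

Identify coefficients: p = 8, q = -10, r = 8.
Plug into h(y) = y^3 - p y^2 - 4 r y + (4 p r - q^2):
  h(y) = y^3 - (8) y^2 - 4*(8) y + (4*(8)*(8) - (-10)^2)
       = y^3 + (-8) y^2 + (-32) y + (156).
Simplifying: h(y) = y^3 - 8*y^2 - 32*y + 156.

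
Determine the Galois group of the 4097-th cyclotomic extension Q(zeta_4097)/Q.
|Gal(Q(zeta_4097)/Q)| = phi(4097) = 3840; group ≅ (Z/4097Z)^* ≅ Z/16Z × Z/240Z

The n-th cyclotomic polynomial Φ_4097(x) is the minimal polynomial of zeta_4097 over Q and has degree phi(4097) = 3840. So Q(zeta_4097) is a degree-3840 Galois extension with Galois group (Z/4097Z)^*. By CRT, (Z/4097Z)^* ≅ (Z/17Z)^* × (Z/241Z)^*. Each prime-power unit group is (Z/17Z)^* ≅ Z/16Z; (Z/241Z)^* ≅ Z/240Z. Hence Gal(Q(zeta_4097)/Q) ≅ Z/16Z × Z/240Z.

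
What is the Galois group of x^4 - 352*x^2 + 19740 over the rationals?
Gal(K/Q) = V_4 (Klein four-group, Z/2Z × Z/2Z)

f factors as (x^2 - 70)(x^2 - 282), so the splitting field is K = Q(sqrt(70), sqrt(282)). The elements 70, 282, 19740 are all non-squares in Q, so sqrt(70) and sqrt(282) generate independent quadratic extensions. Thus [K:Q] = 4 and Gal(K/Q) is generated by the two order-2 automorphisms sqrt(70) ↦ -sqrt(70) and sqrt(282) ↦ -sqrt(282), giving V_4.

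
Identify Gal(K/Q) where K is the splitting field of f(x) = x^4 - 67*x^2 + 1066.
Gal(K/Q) = V_4 (Klein four-group, Z/2Z × Z/2Z)

f factors as (x^2 - 41)(x^2 - 26), so the splitting field is K = Q(sqrt(41), sqrt(26)). The elements 41, 26, 1066 are all non-squares in Q, so sqrt(41) and sqrt(26) generate independent quadratic extensions. Thus [K:Q] = 4 and Gal(K/Q) is generated by the two order-2 automorphisms sqrt(41) ↦ -sqrt(41) and sqrt(26) ↦ -sqrt(26), giving V_4.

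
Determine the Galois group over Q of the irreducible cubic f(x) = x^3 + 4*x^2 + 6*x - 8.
Gal(K/Q) = S_3 (symmetric group of order 6)

Compute the discriminant of x^3 + (4)*x^2 + (6)*x + (-8): Δ = -3424. Since Δ is not a rational square, the Galois group is not contained in A_3; it must be the full S_3 (irreducibility of the cubic rules out anything smaller).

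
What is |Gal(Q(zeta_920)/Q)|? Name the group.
|Gal(Q(zeta_920)/Q)| = phi(920) = 352; group ≅ (Z/920Z)^* ≅ Z/2Z × Z/2Z × Z/4Z × Z/22Z

The n-th cyclotomic polynomial Φ_920(x) is the minimal polynomial of zeta_920 over Q and has degree phi(920) = 352. So Q(zeta_920) is a degree-352 Galois extension with Galois group (Z/920Z)^*. By CRT, (Z/920Z)^* ≅ (Z/8Z)^* × (Z/5Z)^* × (Z/23Z)^*. Each prime-power unit group is (Z/8Z)^* ≅ Z/2Z × Z/2Z; (Z/5Z)^* ≅ Z/4Z; (Z/23Z)^* ≅ Z/22Z. Hence Gal(Q(zeta_920)/Q) ≅ Z/2Z × Z/2Z × Z/4Z × Z/22Z.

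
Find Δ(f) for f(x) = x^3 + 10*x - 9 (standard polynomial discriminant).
Δ = -6187

For a depressed cubic x^3 + p x + q the discriminant is Δ = -4 p^3 - 27 q^2 = -4*(10)^3 - 27*(-9)^2 = -4000 - 2187 = -6187.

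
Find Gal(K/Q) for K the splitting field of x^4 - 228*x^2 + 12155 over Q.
Gal(K/Q) = V_4 (Klein four-group, Z/2Z × Z/2Z)

f factors as (x^2 - 143)(x^2 - 85), so the splitting field is K = Q(sqrt(143), sqrt(85)). The elements 143, 85, 12155 are all non-squares in Q, so sqrt(143) and sqrt(85) generate independent quadratic extensions. Thus [K:Q] = 4 and Gal(K/Q) is generated by the two order-2 automorphisms sqrt(143) ↦ -sqrt(143) and sqrt(85) ↦ -sqrt(85), giving V_4.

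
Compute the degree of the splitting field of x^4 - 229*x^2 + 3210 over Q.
[K:Q] = 4

f factors as (x^2 - 15)(x^2 - 214); the splitting field is K = Q(sqrt(15), sqrt(214)). Since 15, 214, and 3210 are all non-squares in Q, the three subfields Q(sqrt(15)), Q(sqrt(214)), Q(sqrt(3210)) are distinct degree-2 extensions, so [K:Q] = 4 (Klein four Galois group).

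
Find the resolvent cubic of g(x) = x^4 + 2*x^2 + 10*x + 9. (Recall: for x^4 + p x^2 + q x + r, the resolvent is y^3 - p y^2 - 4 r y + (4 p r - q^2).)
h(y) = y^3 - 2*y^2 - 36*y - 28

Identify coefficients: p = 2, q = 10, r = 9.
Plug into h(y) = y^3 - p y^2 - 4 r y + (4 p r - q^2):
  h(y) = y^3 - (2) y^2 - 4*(9) y + (4*(2)*(9) - (10)^2)
       = y^3 + (-2) y^2 + (-36) y + (-28).
Simplifying: h(y) = y^3 - 2*y^2 - 36*y - 28.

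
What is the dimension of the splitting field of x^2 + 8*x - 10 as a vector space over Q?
[K:Q] = 2

The discriminant of x^2 + (8)*x + (-10) is b^2 - 4c = 64 - (-40) = 104. Since 104 is not a perfect square in Q, the polynomial is irreducible over Q. Its two roots generate a degree-2 extension, so [K:Q] = 2.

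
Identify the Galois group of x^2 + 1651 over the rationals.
Gal(K/Q) = Z/2Z (cyclic of order 2)

x^2 + 1651 is irreducible over Q since -1651 is not a rational square. The splitting field Q(sqrt(-1651)) has degree 2 over Q, and its unique nontrivial automorphism is sqrt(-1651) ↦ -sqrt(-1651). Hence Gal(Q(sqrt(-1651))/Q) = Z/2Z.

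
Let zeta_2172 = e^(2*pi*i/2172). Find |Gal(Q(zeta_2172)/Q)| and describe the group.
|Gal(Q(zeta_2172)/Q)| = phi(2172) = 720; group ≅ (Z/2172Z)^* ≅ Z/2Z × Z/2Z × Z/180Z

The n-th cyclotomic polynomial Φ_2172(x) is the minimal polynomial of zeta_2172 over Q and has degree phi(2172) = 720. So Q(zeta_2172) is a degree-720 Galois extension with Galois group (Z/2172Z)^*. By CRT, (Z/2172Z)^* ≅ (Z/4Z)^* × (Z/3Z)^* × (Z/181Z)^*. Each prime-power unit group is (Z/4Z)^* ≅ Z/2Z; (Z/3Z)^* ≅ Z/2Z; (Z/181Z)^* ≅ Z/180Z. Hence Gal(Q(zeta_2172)/Q) ≅ Z/2Z × Z/2Z × Z/180Z.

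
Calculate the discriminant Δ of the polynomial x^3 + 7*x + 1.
Δ = -1399

For a depressed cubic x^3 + p x + q the discriminant is Δ = -4 p^3 - 27 q^2 = -4*(7)^3 - 27*(1)^2 = -1372 - 27 = -1399.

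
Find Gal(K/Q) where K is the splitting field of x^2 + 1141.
Gal(K/Q) = Z/2Z (cyclic of order 2)

x^2 + 1141 is irreducible over Q since -1141 is not a rational square. The splitting field Q(sqrt(-1141)) has degree 2 over Q, and its unique nontrivial automorphism is sqrt(-1141) ↦ -sqrt(-1141). Hence Gal(Q(sqrt(-1141))/Q) = Z/2Z.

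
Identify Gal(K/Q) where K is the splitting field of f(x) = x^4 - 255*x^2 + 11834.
Gal(K/Q) = V_4 (Klein four-group, Z/2Z × Z/2Z)

f factors as (x^2 - 61)(x^2 - 194), so the splitting field is K = Q(sqrt(61), sqrt(194)). The elements 61, 194, 11834 are all non-squares in Q, so sqrt(61) and sqrt(194) generate independent quadratic extensions. Thus [K:Q] = 4 and Gal(K/Q) is generated by the two order-2 automorphisms sqrt(61) ↦ -sqrt(61) and sqrt(194) ↦ -sqrt(194), giving V_4.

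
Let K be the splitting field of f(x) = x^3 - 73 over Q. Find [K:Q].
[K:Q] = 6

x^3 - 73 has one real root r = 73^(1/3) and two complex roots r*zeta_3, r*zeta_3^2 where zeta_3 = e^(2*pi*i/3). The splitting field is Q(r, zeta_3). [Q(r):Q] = 3 and [Q(zeta_3):Q] = 2 with gcd = 1, so [Q(r, zeta_3):Q] = 3 * 2 = 6.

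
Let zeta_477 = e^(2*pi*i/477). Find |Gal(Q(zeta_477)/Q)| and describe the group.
|Gal(Q(zeta_477)/Q)| = phi(477) = 312; group ≅ (Z/477Z)^* ≅ Z/6Z × Z/52Z

The n-th cyclotomic polynomial Φ_477(x) is the minimal polynomial of zeta_477 over Q and has degree phi(477) = 312. So Q(zeta_477) is a degree-312 Galois extension with Galois group (Z/477Z)^*. By CRT, (Z/477Z)^* ≅ (Z/9Z)^* × (Z/53Z)^*. Each prime-power unit group is (Z/9Z)^* ≅ Z/6Z; (Z/53Z)^* ≅ Z/52Z. Hence Gal(Q(zeta_477)/Q) ≅ Z/6Z × Z/52Z.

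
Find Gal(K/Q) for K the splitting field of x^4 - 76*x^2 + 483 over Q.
Gal(K/Q) = V_4 (Klein four-group, Z/2Z × Z/2Z)

f factors as (x^2 - 69)(x^2 - 7), so the splitting field is K = Q(sqrt(69), sqrt(7)). The elements 69, 7, 483 are all non-squares in Q, so sqrt(69) and sqrt(7) generate independent quadratic extensions. Thus [K:Q] = 4 and Gal(K/Q) is generated by the two order-2 automorphisms sqrt(69) ↦ -sqrt(69) and sqrt(7) ↦ -sqrt(7), giving V_4.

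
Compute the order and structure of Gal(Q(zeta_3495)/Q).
|Gal(Q(zeta_3495)/Q)| = phi(3495) = 1856; group ≅ (Z/3495Z)^* ≅ Z/2Z × Z/4Z × Z/232Z

The n-th cyclotomic polynomial Φ_3495(x) is the minimal polynomial of zeta_3495 over Q and has degree phi(3495) = 1856. So Q(zeta_3495) is a degree-1856 Galois extension with Galois group (Z/3495Z)^*. By CRT, (Z/3495Z)^* ≅ (Z/3Z)^* × (Z/5Z)^* × (Z/233Z)^*. Each prime-power unit group is (Z/3Z)^* ≅ Z/2Z; (Z/5Z)^* ≅ Z/4Z; (Z/233Z)^* ≅ Z/232Z. Hence Gal(Q(zeta_3495)/Q) ≅ Z/2Z × Z/4Z × Z/232Z.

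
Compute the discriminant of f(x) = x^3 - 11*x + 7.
Δ = 4001

For a depressed cubic x^3 + p x + q the discriminant is Δ = -4 p^3 - 27 q^2 = -4*(-11)^3 - 27*(7)^2 = 5324 - 1323 = 4001.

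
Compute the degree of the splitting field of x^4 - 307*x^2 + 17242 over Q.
[K:Q] = 4

f factors as (x^2 - 233)(x^2 - 74); the splitting field is K = Q(sqrt(233), sqrt(74)). Since 233, 74, and 17242 are all non-squares in Q, the three subfields Q(sqrt(233)), Q(sqrt(74)), Q(sqrt(17242)) are distinct degree-2 extensions, so [K:Q] = 4 (Klein four Galois group).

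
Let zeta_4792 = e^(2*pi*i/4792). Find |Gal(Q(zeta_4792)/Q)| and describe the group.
|Gal(Q(zeta_4792)/Q)| = phi(4792) = 2392; group ≅ (Z/4792Z)^* ≅ Z/2Z × Z/2Z × Z/598Z

The n-th cyclotomic polynomial Φ_4792(x) is the minimal polynomial of zeta_4792 over Q and has degree phi(4792) = 2392. So Q(zeta_4792) is a degree-2392 Galois extension with Galois group (Z/4792Z)^*. By CRT, (Z/4792Z)^* ≅ (Z/8Z)^* × (Z/599Z)^*. Each prime-power unit group is (Z/8Z)^* ≅ Z/2Z × Z/2Z; (Z/599Z)^* ≅ Z/598Z. Hence Gal(Q(zeta_4792)/Q) ≅ Z/2Z × Z/2Z × Z/598Z.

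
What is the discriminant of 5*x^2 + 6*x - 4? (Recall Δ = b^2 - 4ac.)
Δ = 116

For a quadratic a x^2 + b x + c the discriminant is Δ = b^2 - 4ac = (6)^2 - 4*(5)*(-4) = 36 - (-80) = 116.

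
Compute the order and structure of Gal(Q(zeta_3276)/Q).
|Gal(Q(zeta_3276)/Q)| = phi(3276) = 864; group ≅ (Z/3276Z)^* ≅ Z/2Z × Z/6Z × Z/6Z × Z/12Z

The n-th cyclotomic polynomial Φ_3276(x) is the minimal polynomial of zeta_3276 over Q and has degree phi(3276) = 864. So Q(zeta_3276) is a degree-864 Galois extension with Galois group (Z/3276Z)^*. By CRT, (Z/3276Z)^* ≅ (Z/4Z)^* × (Z/9Z)^* × (Z/7Z)^* × (Z/13Z)^*. Each prime-power unit group is (Z/4Z)^* ≅ Z/2Z; (Z/9Z)^* ≅ Z/6Z; (Z/7Z)^* ≅ Z/6Z; (Z/13Z)^* ≅ Z/12Z. Hence Gal(Q(zeta_3276)/Q) ≅ Z/2Z × Z/6Z × Z/6Z × Z/12Z.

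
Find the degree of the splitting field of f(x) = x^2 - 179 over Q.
[K:Q] = 2

The polynomial x^2 - 179 is irreducible over Q since 179 is not a perfect square. Its splitting field is Q(sqrt(179)), which has degree 2 over Q.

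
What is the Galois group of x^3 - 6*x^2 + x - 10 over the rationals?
Gal(K/Q) = S_3 (symmetric group of order 6)

Compute the discriminant of x^3 + (-6)*x^2 + (1)*x + (-10): Δ = -10228. Since Δ is not a rational square, the Galois group is not contained in A_3; it must be the full S_3 (irreducibility of the cubic rules out anything smaller).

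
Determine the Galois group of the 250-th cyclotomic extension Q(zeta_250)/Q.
|Gal(Q(zeta_250)/Q)| = phi(250) = 100; group ≅ (Z/250Z)^* ≅ Z/100Z

The n-th cyclotomic polynomial Φ_250(x) is the minimal polynomial of zeta_250 over Q and has degree phi(250) = 100. So Q(zeta_250) is a degree-100 Galois extension with Galois group (Z/250Z)^*. By CRT, (Z/250Z)^* ≅ (Z/2Z)^* × (Z/125Z)^*. Each prime-power unit group is (Z/2Z)^* ≅ trivial group (order 1); (Z/125Z)^* ≅ Z/100Z. Hence Gal(Q(zeta_250)/Q) ≅ Z/100Z.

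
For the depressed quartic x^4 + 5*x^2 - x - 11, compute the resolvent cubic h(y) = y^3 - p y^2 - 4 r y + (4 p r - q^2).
h(y) = y^3 - 5*y^2 + 44*y - 221

Identify coefficients: p = 5, q = -1, r = -11.
Plug into h(y) = y^3 - p y^2 - 4 r y + (4 p r - q^2):
  h(y) = y^3 - (5) y^2 - 4*(-11) y + (4*(5)*(-11) - (-1)^2)
       = y^3 + (-5) y^2 + (44) y + (-221).
Simplifying: h(y) = y^3 - 5*y^2 + 44*y - 221.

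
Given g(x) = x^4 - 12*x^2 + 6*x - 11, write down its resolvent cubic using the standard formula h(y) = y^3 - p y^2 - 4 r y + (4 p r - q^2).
h(y) = y^3 + 12*y^2 + 44*y + 492

Identify coefficients: p = -12, q = 6, r = -11.
Plug into h(y) = y^3 - p y^2 - 4 r y + (4 p r - q^2):
  h(y) = y^3 - (-12) y^2 - 4*(-11) y + (4*(-12)*(-11) - (6)^2)
       = y^3 + (12) y^2 + (44) y + (492).
Simplifying: h(y) = y^3 + 12*y^2 + 44*y + 492.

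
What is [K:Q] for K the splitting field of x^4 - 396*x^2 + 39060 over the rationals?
[K:Q] = 4

f factors as (x^2 - 210)(x^2 - 186); the splitting field is K = Q(sqrt(210), sqrt(186)). Since 210, 186, and 39060 are all non-squares in Q, the three subfields Q(sqrt(210)), Q(sqrt(186)), Q(sqrt(39060)) are distinct degree-2 extensions, so [K:Q] = 4 (Klein four Galois group).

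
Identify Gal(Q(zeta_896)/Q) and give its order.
|Gal(Q(zeta_896)/Q)| = phi(896) = 384; group ≅ (Z/896Z)^* ≅ Z/2Z × Z/6Z × Z/32Z

The n-th cyclotomic polynomial Φ_896(x) is the minimal polynomial of zeta_896 over Q and has degree phi(896) = 384. So Q(zeta_896) is a degree-384 Galois extension with Galois group (Z/896Z)^*. By CRT, (Z/896Z)^* ≅ (Z/128Z)^* × (Z/7Z)^*. Each prime-power unit group is (Z/128Z)^* ≅ Z/2Z × Z/32Z; (Z/7Z)^* ≅ Z/6Z. Hence Gal(Q(zeta_896)/Q) ≅ Z/2Z × Z/6Z × Z/32Z.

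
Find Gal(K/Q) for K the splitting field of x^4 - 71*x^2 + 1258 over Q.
Gal(K/Q) = V_4 (Klein four-group, Z/2Z × Z/2Z)

f factors as (x^2 - 34)(x^2 - 37), so the splitting field is K = Q(sqrt(34), sqrt(37)). The elements 34, 37, 1258 are all non-squares in Q, so sqrt(34) and sqrt(37) generate independent quadratic extensions. Thus [K:Q] = 4 and Gal(K/Q) is generated by the two order-2 automorphisms sqrt(34) ↦ -sqrt(34) and sqrt(37) ↦ -sqrt(37), giving V_4.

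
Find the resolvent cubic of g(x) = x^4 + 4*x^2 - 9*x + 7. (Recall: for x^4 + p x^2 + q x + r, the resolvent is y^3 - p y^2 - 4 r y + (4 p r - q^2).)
h(y) = y^3 - 4*y^2 - 28*y + 31

Identify coefficients: p = 4, q = -9, r = 7.
Plug into h(y) = y^3 - p y^2 - 4 r y + (4 p r - q^2):
  h(y) = y^3 - (4) y^2 - 4*(7) y + (4*(4)*(7) - (-9)^2)
       = y^3 + (-4) y^2 + (-28) y + (31).
Simplifying: h(y) = y^3 - 4*y^2 - 28*y + 31.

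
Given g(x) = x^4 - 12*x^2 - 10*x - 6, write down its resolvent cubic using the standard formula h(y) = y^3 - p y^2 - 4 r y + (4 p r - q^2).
h(y) = y^3 + 12*y^2 + 24*y + 188

Identify coefficients: p = -12, q = -10, r = -6.
Plug into h(y) = y^3 - p y^2 - 4 r y + (4 p r - q^2):
  h(y) = y^3 - (-12) y^2 - 4*(-6) y + (4*(-12)*(-6) - (-10)^2)
       = y^3 + (12) y^2 + (24) y + (188).
Simplifying: h(y) = y^3 + 12*y^2 + 24*y + 188.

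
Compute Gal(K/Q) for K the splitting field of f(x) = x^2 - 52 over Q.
Gal(K/Q) = Z/2Z (cyclic of order 2)

x^2 - 52 is irreducible over Q since 52 is not a rational square. The splitting field Q(sqrt(52)) has degree 2 over Q, and its unique nontrivial automorphism is sqrt(52) ↦ -sqrt(52). Hence Gal(Q(sqrt(52))/Q) = Z/2Z.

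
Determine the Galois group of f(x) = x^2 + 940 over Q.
Gal(K/Q) = Z/2Z (cyclic of order 2)

x^2 + 940 is irreducible over Q since -940 is not a rational square. The splitting field Q(sqrt(-940)) has degree 2 over Q, and its unique nontrivial automorphism is sqrt(-940) ↦ -sqrt(-940). Hence Gal(Q(sqrt(-940))/Q) = Z/2Z.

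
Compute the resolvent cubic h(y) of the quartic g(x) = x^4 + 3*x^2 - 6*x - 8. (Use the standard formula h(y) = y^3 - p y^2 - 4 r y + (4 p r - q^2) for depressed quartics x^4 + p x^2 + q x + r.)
h(y) = y^3 - 3*y^2 + 32*y - 132

Identify coefficients: p = 3, q = -6, r = -8.
Plug into h(y) = y^3 - p y^2 - 4 r y + (4 p r - q^2):
  h(y) = y^3 - (3) y^2 - 4*(-8) y + (4*(3)*(-8) - (-6)^2)
       = y^3 + (-3) y^2 + (32) y + (-132).
Simplifying: h(y) = y^3 - 3*y^2 + 32*y - 132.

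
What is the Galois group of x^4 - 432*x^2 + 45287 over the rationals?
Gal(K/Q) = V_4 (Klein four-group, Z/2Z × Z/2Z)

f factors as (x^2 - 253)(x^2 - 179), so the splitting field is K = Q(sqrt(253), sqrt(179)). The elements 253, 179, 45287 are all non-squares in Q, so sqrt(253) and sqrt(179) generate independent quadratic extensions. Thus [K:Q] = 4 and Gal(K/Q) is generated by the two order-2 automorphisms sqrt(253) ↦ -sqrt(253) and sqrt(179) ↦ -sqrt(179), giving V_4.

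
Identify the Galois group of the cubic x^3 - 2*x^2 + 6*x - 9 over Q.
Gal(K/Q) = S_3 (symmetric group of order 6)

Compute the discriminant of x^3 + (-2)*x^2 + (6)*x + (-9): Δ = -1251. Since Δ is not a rational square, the Galois group is not contained in A_3; it must be the full S_3 (irreducibility of the cubic rules out anything smaller).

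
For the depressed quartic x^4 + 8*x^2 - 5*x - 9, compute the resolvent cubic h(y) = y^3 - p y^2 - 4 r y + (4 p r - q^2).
h(y) = y^3 - 8*y^2 + 36*y - 313

Identify coefficients: p = 8, q = -5, r = -9.
Plug into h(y) = y^3 - p y^2 - 4 r y + (4 p r - q^2):
  h(y) = y^3 - (8) y^2 - 4*(-9) y + (4*(8)*(-9) - (-5)^2)
       = y^3 + (-8) y^2 + (36) y + (-313).
Simplifying: h(y) = y^3 - 8*y^2 + 36*y - 313.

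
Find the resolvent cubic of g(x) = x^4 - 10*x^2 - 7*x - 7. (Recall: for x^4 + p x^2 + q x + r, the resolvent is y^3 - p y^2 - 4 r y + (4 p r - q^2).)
h(y) = y^3 + 10*y^2 + 28*y + 231

Identify coefficients: p = -10, q = -7, r = -7.
Plug into h(y) = y^3 - p y^2 - 4 r y + (4 p r - q^2):
  h(y) = y^3 - (-10) y^2 - 4*(-7) y + (4*(-10)*(-7) - (-7)^2)
       = y^3 + (10) y^2 + (28) y + (231).
Simplifying: h(y) = y^3 + 10*y^2 + 28*y + 231.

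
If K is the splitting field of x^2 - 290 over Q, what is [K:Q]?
[K:Q] = 2

The polynomial x^2 - 290 is irreducible over Q since 290 is not a perfect square. Its splitting field is Q(sqrt(290)), which has degree 2 over Q.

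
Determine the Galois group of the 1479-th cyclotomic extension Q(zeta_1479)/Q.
|Gal(Q(zeta_1479)/Q)| = phi(1479) = 896; group ≅ (Z/1479Z)^* ≅ Z/2Z × Z/16Z × Z/28Z

The n-th cyclotomic polynomial Φ_1479(x) is the minimal polynomial of zeta_1479 over Q and has degree phi(1479) = 896. So Q(zeta_1479) is a degree-896 Galois extension with Galois group (Z/1479Z)^*. By CRT, (Z/1479Z)^* ≅ (Z/3Z)^* × (Z/17Z)^* × (Z/29Z)^*. Each prime-power unit group is (Z/3Z)^* ≅ Z/2Z; (Z/17Z)^* ≅ Z/16Z; (Z/29Z)^* ≅ Z/28Z. Hence Gal(Q(zeta_1479)/Q) ≅ Z/2Z × Z/16Z × Z/28Z.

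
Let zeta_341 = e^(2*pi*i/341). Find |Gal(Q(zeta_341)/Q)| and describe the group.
|Gal(Q(zeta_341)/Q)| = phi(341) = 300; group ≅ (Z/341Z)^* ≅ Z/10Z × Z/30Z

The n-th cyclotomic polynomial Φ_341(x) is the minimal polynomial of zeta_341 over Q and has degree phi(341) = 300. So Q(zeta_341) is a degree-300 Galois extension with Galois group (Z/341Z)^*. By CRT, (Z/341Z)^* ≅ (Z/11Z)^* × (Z/31Z)^*. Each prime-power unit group is (Z/11Z)^* ≅ Z/10Z; (Z/31Z)^* ≅ Z/30Z. Hence Gal(Q(zeta_341)/Q) ≅ Z/10Z × Z/30Z.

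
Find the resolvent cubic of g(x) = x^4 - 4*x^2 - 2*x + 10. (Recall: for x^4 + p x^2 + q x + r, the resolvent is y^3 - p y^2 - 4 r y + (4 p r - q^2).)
h(y) = y^3 + 4*y^2 - 40*y - 164

Identify coefficients: p = -4, q = -2, r = 10.
Plug into h(y) = y^3 - p y^2 - 4 r y + (4 p r - q^2):
  h(y) = y^3 - (-4) y^2 - 4*(10) y + (4*(-4)*(10) - (-2)^2)
       = y^3 + (4) y^2 + (-40) y + (-164).
Simplifying: h(y) = y^3 + 4*y^2 - 40*y - 164.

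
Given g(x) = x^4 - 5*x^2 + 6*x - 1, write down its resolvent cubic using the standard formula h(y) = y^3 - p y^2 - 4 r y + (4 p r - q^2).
h(y) = y^3 + 5*y^2 + 4*y - 16

Identify coefficients: p = -5, q = 6, r = -1.
Plug into h(y) = y^3 - p y^2 - 4 r y + (4 p r - q^2):
  h(y) = y^3 - (-5) y^2 - 4*(-1) y + (4*(-5)*(-1) - (6)^2)
       = y^3 + (5) y^2 + (4) y + (-16).
Simplifying: h(y) = y^3 + 5*y^2 + 4*y - 16.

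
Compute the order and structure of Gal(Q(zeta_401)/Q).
|Gal(Q(zeta_401)/Q)| = phi(401) = 400; group ≅ (Z/401Z)^* ≅ Z/400Z

The n-th cyclotomic polynomial Φ_401(x) is the minimal polynomial of zeta_401 over Q and has degree phi(401) = 400. So Q(zeta_401) is a degree-400 Galois extension with Galois group (Z/401Z)^*. (Z/401Z)^* is cyclic since 401 is an odd prime power (or 4). Hence Gal(Q(zeta_401)/Q) ≅ Z/400Z.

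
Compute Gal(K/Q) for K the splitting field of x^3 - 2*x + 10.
Gal(K/Q) = S_3 (symmetric group of order 6)

Compute the discriminant of x^3 + (0)*x^2 + (-2)*x + (10): Δ = -2668. Since Δ is not a rational square, the Galois group is not contained in A_3; it must be the full S_3 (irreducibility of the cubic rules out anything smaller).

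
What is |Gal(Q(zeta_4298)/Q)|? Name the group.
|Gal(Q(zeta_4298)/Q)| = phi(4298) = 1836; group ≅ (Z/4298Z)^* ≅ Z/6Z × Z/306Z

The n-th cyclotomic polynomial Φ_4298(x) is the minimal polynomial of zeta_4298 over Q and has degree phi(4298) = 1836. So Q(zeta_4298) is a degree-1836 Galois extension with Galois group (Z/4298Z)^*. By CRT, (Z/4298Z)^* ≅ (Z/2Z)^* × (Z/7Z)^* × (Z/307Z)^*. Each prime-power unit group is (Z/2Z)^* ≅ trivial group (order 1); (Z/7Z)^* ≅ Z/6Z; (Z/307Z)^* ≅ Z/306Z. Hence Gal(Q(zeta_4298)/Q) ≅ Z/6Z × Z/306Z.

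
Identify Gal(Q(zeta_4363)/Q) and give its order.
|Gal(Q(zeta_4363)/Q)| = phi(4363) = 4362; group ≅ (Z/4363Z)^* ≅ Z/4362Z

The n-th cyclotomic polynomial Φ_4363(x) is the minimal polynomial of zeta_4363 over Q and has degree phi(4363) = 4362. So Q(zeta_4363) is a degree-4362 Galois extension with Galois group (Z/4363Z)^*. (Z/4363Z)^* is cyclic since 4363 is an odd prime power (or 4). Hence Gal(Q(zeta_4363)/Q) ≅ Z/4362Z.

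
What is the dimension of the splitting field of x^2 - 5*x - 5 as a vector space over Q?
[K:Q] = 2

The discriminant of x^2 + (-5)*x + (-5) is b^2 - 4c = 25 - (-20) = 45. Since 45 is not a perfect square in Q, the polynomial is irreducible over Q. Its two roots generate a degree-2 extension, so [K:Q] = 2.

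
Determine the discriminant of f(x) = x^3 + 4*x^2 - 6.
Δ = 564

For x^3 + a x^2 + b x + c the discriminant is Δ = 18 a b c - 4 a^3 c + a^2 b^2 - 4 b^3 - 27 c^2.
Plug a = 4, b = 0, c = -6:
  18*(4)*(0)*(-6) - 4*(4)^3*(-6) + (4)^2*(0)^2 - 4*(0)^3 - 27*(-6)^2
  = 0 + (1536) + 0 + (0) + (-972)
  = 564.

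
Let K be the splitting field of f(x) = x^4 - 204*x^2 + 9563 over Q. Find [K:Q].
[K:Q] = 4

f factors as (x^2 - 73)(x^2 - 131); the splitting field is K = Q(sqrt(73), sqrt(131)). Since 73, 131, and 9563 are all non-squares in Q, the three subfields Q(sqrt(73)), Q(sqrt(131)), Q(sqrt(9563)) are distinct degree-2 extensions, so [K:Q] = 4 (Klein four Galois group).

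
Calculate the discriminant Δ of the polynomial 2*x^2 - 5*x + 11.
Δ = -63

For a quadratic a x^2 + b x + c the discriminant is Δ = b^2 - 4ac = (-5)^2 - 4*(2)*(11) = 25 - (88) = -63.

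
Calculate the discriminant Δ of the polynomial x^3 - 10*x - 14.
Δ = -1292

For a depressed cubic x^3 + p x + q the discriminant is Δ = -4 p^3 - 27 q^2 = -4*(-10)^3 - 27*(-14)^2 = 4000 - 5292 = -1292.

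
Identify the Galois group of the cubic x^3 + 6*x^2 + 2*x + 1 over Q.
Gal(K/Q) = S_3 (symmetric group of order 6)

Compute the discriminant of x^3 + (6)*x^2 + (2)*x + (1): Δ = -563. Since Δ is not a rational square, the Galois group is not contained in A_3; it must be the full S_3 (irreducibility of the cubic rules out anything smaller).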